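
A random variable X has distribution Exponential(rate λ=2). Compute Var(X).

For X ~ Exponential(rate λ=2):
Var(X) = \frac{1}{4}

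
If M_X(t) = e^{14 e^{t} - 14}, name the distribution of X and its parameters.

The MGF M(t) = e^{14 e^{t} - 14} is the standard form for the Poisson distribution.
Comparing with the known MGF formula identifies: Poisson(λ=14)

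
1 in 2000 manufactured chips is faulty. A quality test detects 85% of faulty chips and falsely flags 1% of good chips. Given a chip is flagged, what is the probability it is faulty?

Let D = the rare event, + = positive/flagged.
P(D) = 1/2000
P(+|D) = 85/100 = 17/20
P(+|D') = 1/100
P(+) = P(+|D)P(D) + P(+|D')P(D')
     = \frac{17}{20} × \frac{1}{2000} + \frac{1}{100} × \frac{1999}{2000}
     = \frac{521}{50000}
P(D|+) = P(+|D)P(D)/P(+) = \frac{85}{2084}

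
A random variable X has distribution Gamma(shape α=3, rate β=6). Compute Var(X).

For X ~ Gamma(shape α=3, rate β=6):
Var(X) = \frac{1}{12}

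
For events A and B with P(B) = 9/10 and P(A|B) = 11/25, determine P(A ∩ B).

By definition, P(A|B) = P(A ∩ B) / P(B)
So P(A ∩ B) = P(A|B) × P(B)
= 11/25 × 9/10
= 99/250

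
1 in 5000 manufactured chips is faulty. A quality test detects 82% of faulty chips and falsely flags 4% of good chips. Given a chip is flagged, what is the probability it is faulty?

Let D = the rare event, + = positive/flagged.
P(D) = 1/5000
P(+|D) = 82/100 = 41/50
P(+|D') = 4/100 = 1/25
P(+) = P(+|D)P(D) + P(+|D')P(D')
     = \frac{41}{50} × \frac{1}{5000} + \frac{1}{25} × \frac{4999}{5000}
     = \frac{10039}{250000}
P(D|+) = P(+|D)P(D)/P(+) = \frac{41}{10039}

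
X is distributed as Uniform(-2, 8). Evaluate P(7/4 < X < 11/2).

P(7/4 < X < 11/2) = ∫_{7/4}^{11/2} f(x) dx
where f(x) = \frac{1}{10}
= \frac{3}{8}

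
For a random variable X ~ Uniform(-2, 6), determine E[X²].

Using the identity E[X²] = Var(X) + (E[X])²:
E[X] = 2
Var(X) = \frac{16}{3}
E[X²] = \frac{16}{3} + (2)²
= \frac{28}{3}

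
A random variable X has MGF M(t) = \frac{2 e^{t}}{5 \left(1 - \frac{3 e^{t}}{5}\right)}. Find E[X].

To find E[X], compute M^(1)(0):
M^(1)(t) = \frac{2 e^{t}}{5 \left(1 - \frac{3 e^{t}}{5}\right)} + \frac{6 e^{2 t}}{25 \left(1 - \frac{3 e^{t}}{5}\right)^{2}}
M^(1)(0) = \frac{5}{2}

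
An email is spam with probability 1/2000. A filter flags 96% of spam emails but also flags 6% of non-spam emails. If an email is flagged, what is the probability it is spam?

Let D = the rare event, + = positive/flagged.
P(D) = 1/2000
P(+|D) = 96/100 = 24/25
P(+|D') = 6/100 = 3/50
P(+) = P(+|D)P(D) + P(+|D')P(D')
     = \frac{24}{25} × \frac{1}{2000} + \frac{3}{50} × \frac{1999}{2000}
     = \frac{1209}{20000}
P(D|+) = P(+|D)P(D)/P(+) = \frac{16}{2015}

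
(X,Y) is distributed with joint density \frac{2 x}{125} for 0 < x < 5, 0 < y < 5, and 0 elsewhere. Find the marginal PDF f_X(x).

f_X(x) = ∫_0^5 f(x,y) dy
= ∫_0^5 \frac{2 x}{125} dy
= \frac{2 x}{25} for 0 < x < 5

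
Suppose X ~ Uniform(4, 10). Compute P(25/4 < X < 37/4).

P(25/4 < X < 37/4) = ∫_{25/4}^{37/4} f(x) dx
where f(x) = \frac{1}{6}
= \frac{1}{2}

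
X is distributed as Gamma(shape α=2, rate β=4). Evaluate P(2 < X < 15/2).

P(2 < X < 15/2) = ∫_{2}^{15/2} f(x) dx
where f(x) = 16 x e^{- 4 x}
= \frac{-31 + 9 e^{22}}{e^{30}}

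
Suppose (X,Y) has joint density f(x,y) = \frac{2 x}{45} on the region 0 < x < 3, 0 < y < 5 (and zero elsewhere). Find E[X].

f_X(x) = ∫_0^5 \frac{2 x}{45} dy = \frac{2 x}{9}
E[X] = ∫_0^3 x × (\frac{2 x}{9}) dx = 2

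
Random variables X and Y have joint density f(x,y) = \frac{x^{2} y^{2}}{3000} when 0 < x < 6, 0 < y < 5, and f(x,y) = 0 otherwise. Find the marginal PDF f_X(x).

f_X(x) = ∫_0^5 f(x,y) dy
= ∫_0^5 \frac{x^{2} y^{2}}{3000} dy
= \frac{x^{2}}{72} for 0 < x < 6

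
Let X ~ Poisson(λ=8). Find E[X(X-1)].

E[X(X-1)] = E[X² - X] = E[X²] - E[X]
E[X] = 8
E[X²] = Var(X) + (E[X])² = 8 + (8)² = 72
E[X(X-1)] = 72 - 8 = 64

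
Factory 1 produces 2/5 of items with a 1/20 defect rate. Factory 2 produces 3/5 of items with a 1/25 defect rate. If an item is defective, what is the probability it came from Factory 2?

Using Bayes' theorem:
P(F1) = 2/5, P(D|F1) = 1/20
P(F2) = 3/5, P(D|F2) = 1/25
P(D) = P(D|F1)P(F1) + P(D|F2)P(F2)
     = \frac{11}{250}
P(F2|D) = P(D|F2)P(F2) / P(D)
= \frac{6}{11}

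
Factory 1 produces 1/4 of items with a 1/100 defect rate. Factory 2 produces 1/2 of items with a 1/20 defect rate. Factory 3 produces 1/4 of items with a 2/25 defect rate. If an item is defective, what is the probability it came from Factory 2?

Using Bayes' theorem:
P(F1) = 1/4, P(D|F1) = 1/100
P(F2) = 1/2, P(D|F2) = 1/20
P(F3) = 1/4, P(D|F3) = 2/25
P(D) = P(D|F1)P(F1) + P(D|F2)P(F2) + P(D|F3)P(F3)
     = \frac{19}{400}
P(F2|D) = P(D|F2)P(F2) / P(D)
= \frac{10}{19}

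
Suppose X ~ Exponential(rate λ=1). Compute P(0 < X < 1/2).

P(0 < X < 1/2) = ∫_{0}^{1/2} f(x) dx
where f(x) = e^{- x}
= 1 - e^{- \frac{1}{2}}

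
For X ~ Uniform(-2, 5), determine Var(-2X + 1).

For X ~ Uniform(-2, 5):
Var(X) = \frac{49}{12}
Var(-2X + 1) = (-2)² × Var(X) = 4 × \frac{49}{12} = \frac{49}{3}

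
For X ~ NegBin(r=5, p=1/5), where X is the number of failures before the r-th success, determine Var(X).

For X ~ NegBin(r=5, p=1/5), where X is the number of failures before the r-th success:
Var(X) = 100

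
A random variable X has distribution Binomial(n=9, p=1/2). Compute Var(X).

For X ~ Binomial(n=9, p=1/2):
Var(X) = \frac{9}{4}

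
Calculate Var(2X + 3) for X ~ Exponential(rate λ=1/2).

For X ~ Exponential(rate λ=1/2):
Var(X) = 4
Var(2X + 3) = (2)² × Var(X) = 4 × 4 = 16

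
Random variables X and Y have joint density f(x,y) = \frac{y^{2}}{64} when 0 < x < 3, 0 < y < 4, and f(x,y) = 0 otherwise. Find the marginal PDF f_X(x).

f_X(x) = ∫_0^4 f(x,y) dy
= ∫_0^4 \frac{y^{2}}{64} dy
= \frac{1}{3} for 0 < x < 3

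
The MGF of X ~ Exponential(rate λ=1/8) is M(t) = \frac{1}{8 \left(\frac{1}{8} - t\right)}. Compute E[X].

To find E[X], compute M^(1)(0):
M^(1)(t) = \frac{1}{8 \left(\frac{1}{8} - t\right)^{2}}
M^(1)(0) = 8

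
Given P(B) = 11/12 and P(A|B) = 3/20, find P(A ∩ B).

By definition, P(A|B) = P(A ∩ B) / P(B)
So P(A ∩ B) = P(A|B) × P(B)
= 3/20 × 11/12
= 11/80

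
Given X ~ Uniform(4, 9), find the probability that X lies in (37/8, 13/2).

P(37/8 < X < 13/2) = ∫_{37/8}^{13/2} f(x) dx
where f(x) = \frac{1}{5}
= \frac{3}{8}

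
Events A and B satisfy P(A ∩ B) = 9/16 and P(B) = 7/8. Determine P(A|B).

P(A|B) = P(A ∩ B) / P(B)
= (9/16) / (7/8)
= 9/14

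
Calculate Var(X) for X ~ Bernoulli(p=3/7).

For X ~ Bernoulli(p=3/7):
Var(X) = \frac{12}{49}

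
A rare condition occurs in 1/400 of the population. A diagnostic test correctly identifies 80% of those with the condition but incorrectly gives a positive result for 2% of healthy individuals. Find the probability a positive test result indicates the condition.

Let D = the rare event, + = positive/flagged.
P(D) = 1/400
P(+|D) = 80/100 = 4/5
P(+|D') = 2/100 = 1/50
P(+) = P(+|D)P(D) + P(+|D')P(D')
     = \frac{4}{5} × \frac{1}{400} + \frac{1}{50} × \frac{399}{400}
     = \frac{439}{20000}
P(D|+) = P(+|D)P(D)/P(+) = \frac{40}{439}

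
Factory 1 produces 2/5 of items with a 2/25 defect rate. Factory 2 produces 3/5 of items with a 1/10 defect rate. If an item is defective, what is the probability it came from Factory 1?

Using Bayes' theorem:
P(F1) = 2/5, P(D|F1) = 2/25
P(F2) = 3/5, P(D|F2) = 1/10
P(D) = P(D|F1)P(F1) + P(D|F2)P(F2)
     = \frac{23}{250}
P(F1|D) = P(D|F1)P(F1) / P(D)
= \frac{8}{23}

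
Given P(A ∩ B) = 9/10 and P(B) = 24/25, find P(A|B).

P(A|B) = P(A ∩ B) / P(B)
= (9/10) / (24/25)
= 15/16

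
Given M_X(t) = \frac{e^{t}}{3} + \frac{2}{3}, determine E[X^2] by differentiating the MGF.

To find E[X^2], compute M^(2)(0):
M^(1)(t) = \frac{e^{t}}{3}
M^(2)(t) = \frac{e^{t}}{3}
M^(2)(0) = \frac{1}{3}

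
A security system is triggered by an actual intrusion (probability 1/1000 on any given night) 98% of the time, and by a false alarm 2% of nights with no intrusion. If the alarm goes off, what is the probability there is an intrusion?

Let D = the rare event, + = positive/flagged.
P(D) = 1/1000
P(+|D) = 98/100 = 49/50
P(+|D') = 2/100 = 1/50
P(+) = P(+|D)P(D) + P(+|D')P(D')
     = \frac{49}{50} × \frac{1}{1000} + \frac{1}{50} × \frac{999}{1000}
     = \frac{131}{6250}
P(D|+) = P(+|D)P(D)/P(+) = \frac{49}{1048}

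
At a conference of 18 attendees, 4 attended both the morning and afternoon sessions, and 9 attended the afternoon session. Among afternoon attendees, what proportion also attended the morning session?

P(A ∩ B) = 4/18 = 2/9
P(B) = 9/18 = 1/2
P(A|B) = P(A ∩ B) / P(B) = (2/9) / (1/2) = 4/9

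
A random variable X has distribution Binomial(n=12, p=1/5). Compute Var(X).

For X ~ Binomial(n=12, p=1/5):
Var(X) = \frac{48}{25}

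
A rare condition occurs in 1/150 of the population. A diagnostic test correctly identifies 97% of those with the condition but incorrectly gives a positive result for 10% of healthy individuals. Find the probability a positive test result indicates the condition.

Let D = the rare event, + = positive/flagged.
P(D) = 1/150
P(+|D) = 97/100
P(+|D') = 10/100 = 1/10
P(+) = P(+|D)P(D) + P(+|D')P(D')
     = \frac{97}{100} × \frac{1}{150} + \frac{1}{10} × \frac{149}{150}
     = \frac{529}{5000}
P(D|+) = P(+|D)P(D)/P(+) = \frac{97}{1587}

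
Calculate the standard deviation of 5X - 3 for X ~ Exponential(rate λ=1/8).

For X ~ Exponential(rate λ=1/8):
Var(X) = 64
SD(X) = √(Var(X)) = √(64) = 8
SD(5X - 3) = |5| × SD(X) = 5 × 8 = 40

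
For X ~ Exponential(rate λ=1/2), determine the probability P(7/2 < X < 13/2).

P(7/2 < X < 13/2) = ∫_{7/2}^{13/2} f(x) dx
where f(x) = \frac{e^{- \frac{x}{2}}}{2}
= - \frac{1 - e^{\frac{3}{2}}}{e^{\frac{13}{4}}}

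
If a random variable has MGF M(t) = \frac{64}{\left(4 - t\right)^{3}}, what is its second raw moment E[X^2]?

To find E[X^2], compute M^(2)(0):
M^(1)(t) = \frac{192}{\left(4 - t\right)^{4}}
M^(2)(t) = \frac{768}{\left(4 - t\right)^{5}}
M^(2)(0) = \frac{3}{4}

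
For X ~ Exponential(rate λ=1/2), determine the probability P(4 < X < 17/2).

P(4 < X < 17/2) = ∫_{4}^{17/2} f(x) dx
where f(x) = \frac{e^{- \frac{x}{2}}}{2}
= - \frac{1}{e^{\frac{17}{4}}} + e^{-2}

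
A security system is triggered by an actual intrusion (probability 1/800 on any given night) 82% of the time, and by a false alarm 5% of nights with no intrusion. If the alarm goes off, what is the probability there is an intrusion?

Let D = the rare event, + = positive/flagged.
P(D) = 1/800
P(+|D) = 82/100 = 41/50
P(+|D') = 5/100 = 1/20
P(+) = P(+|D)P(D) + P(+|D')P(D')
     = \frac{41}{50} × \frac{1}{800} + \frac{1}{20} × \frac{799}{800}
     = \frac{4077}{80000}
P(D|+) = P(+|D)P(D)/P(+) = \frac{82}{4077}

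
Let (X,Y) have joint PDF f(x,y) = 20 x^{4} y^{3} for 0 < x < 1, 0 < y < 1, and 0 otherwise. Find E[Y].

E[Y] = ∫_0^1 ∫_0^1 y × f(x,y) dx dy
= \frac{4}{5}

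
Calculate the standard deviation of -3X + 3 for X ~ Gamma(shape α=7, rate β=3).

For X ~ Gamma(shape α=7, rate β=3):
Var(X) = \frac{7}{9}
SD(X) = √(Var(X)) = √(\frac{7}{9}) = \frac{\sqrt{7}}{3}
SD(-3X + 3) = |-3| × SD(X) = 3 × \frac{\sqrt{7}}{3} = \sqrt{7}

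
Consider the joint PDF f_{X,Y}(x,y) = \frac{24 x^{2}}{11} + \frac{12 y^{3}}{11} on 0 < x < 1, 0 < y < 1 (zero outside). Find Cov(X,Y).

E[XY] = ∫∫ xy × f(x,y) dx dy = \frac{21}{55}
E[X] = \frac{15}{22}
E[Y] = \frac{32}{55}
Cov(X,Y) = E[XY] - E[X]E[Y] = - \frac{9}{605}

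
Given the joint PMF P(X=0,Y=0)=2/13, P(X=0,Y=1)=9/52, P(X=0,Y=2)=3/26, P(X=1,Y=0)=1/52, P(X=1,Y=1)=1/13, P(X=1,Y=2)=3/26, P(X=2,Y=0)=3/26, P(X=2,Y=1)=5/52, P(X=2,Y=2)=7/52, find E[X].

First find marginal of X:
P(X=0) = 23/52
P(X=1) = 11/52
P(X=2) = 9/26
E[X] = 0 × 23/52 + 1 × 11/52 + 2 × 9/26 = 47/52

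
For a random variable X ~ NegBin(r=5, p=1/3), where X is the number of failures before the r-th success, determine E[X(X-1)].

E[X(X-1)] = E[X² - X] = E[X²] - E[X]
E[X] = 10
E[X²] = Var(X) + (E[X])² = 30 + (10)² = 130
E[X(X-1)] = 130 - 10 = 120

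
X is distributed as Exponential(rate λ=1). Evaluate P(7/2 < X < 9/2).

P(7/2 < X < 9/2) = ∫_{7/2}^{9/2} f(x) dx
where f(x) = e^{- x}
= - \frac{1 - e}{e^{\frac{9}{2}}}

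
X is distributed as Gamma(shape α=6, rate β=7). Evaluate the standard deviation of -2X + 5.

For X ~ Gamma(shape α=6, rate β=7):
Var(X) = \frac{6}{49}
SD(X) = √(Var(X)) = √(\frac{6}{49}) = \frac{\sqrt{6}}{7}
SD(-2X + 5) = |-2| × SD(X) = 2 × \frac{\sqrt{6}}{7} = \frac{2 \sqrt{6}}{7}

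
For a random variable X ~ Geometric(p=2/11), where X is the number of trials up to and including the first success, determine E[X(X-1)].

E[X(X-1)] = E[X² - X] = E[X²] - E[X]
E[X] = \frac{11}{2}
E[X²] = Var(X) + (E[X])² = \frac{99}{4} + (\frac{11}{2})² = 55
E[X(X-1)] = 55 - \frac{11}{2} = \frac{99}{2}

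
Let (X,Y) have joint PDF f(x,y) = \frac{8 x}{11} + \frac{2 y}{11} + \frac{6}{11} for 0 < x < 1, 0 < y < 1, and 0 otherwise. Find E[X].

E[X] = ∫_0^1 ∫_0^1 x × f(x,y) dy dx
= ∫_0^1 ∫_0^1 x × (\frac{8 x}{11} + \frac{2 y}{11} + \frac{6}{11}) dy dx
= \frac{37}{66}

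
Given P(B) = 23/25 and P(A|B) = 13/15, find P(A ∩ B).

By definition, P(A|B) = P(A ∩ B) / P(B)
So P(A ∩ B) = P(A|B) × P(B)
= 13/15 × 23/25
= 299/375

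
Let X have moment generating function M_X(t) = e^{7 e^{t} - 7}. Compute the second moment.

To find E[X^2], compute M^(2)(0):
M^(1)(t) = 7 e^{t} e^{7 e^{t} - 7}
M^(2)(t) = 49 e^{2 t} e^{7 e^{t} - 7} + 7 e^{t} e^{7 e^{t} - 7}
M^(2)(0) = 56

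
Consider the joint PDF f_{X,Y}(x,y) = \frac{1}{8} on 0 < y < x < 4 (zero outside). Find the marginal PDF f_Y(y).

f_Y(y) = ∫_y^4 \frac{1}{8} dx = \frac{1}{2} - \frac{y}{8}
for 0 < y < 4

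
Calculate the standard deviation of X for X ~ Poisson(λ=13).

For X ~ Poisson(λ=13):
Var(X) = 13
SD(X) = √(Var(X)) = √(13) = \sqrt{13}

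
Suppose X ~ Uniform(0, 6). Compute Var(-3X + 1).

For X ~ Uniform(0, 6):
Var(X) = 3
Var(-3X + 1) = (-3)² × Var(X) = 9 × 3 = 27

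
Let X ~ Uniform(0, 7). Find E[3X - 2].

For X ~ Uniform(0, 7):
E[X] = \frac{7}{2}
E[3X - 2] = 3 × E[X] - 2 = \frac{17}{2}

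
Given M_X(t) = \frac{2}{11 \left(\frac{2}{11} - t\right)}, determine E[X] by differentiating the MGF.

To find E[X], compute M^(1)(0):
M^(1)(t) = \frac{2}{11 \left(\frac{2}{11} - t\right)^{2}}
M^(1)(0) = \frac{11}{2}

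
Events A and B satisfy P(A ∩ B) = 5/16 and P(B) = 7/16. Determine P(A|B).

P(A|B) = P(A ∩ B) / P(B)
= (5/16) / (7/16)
= 5/7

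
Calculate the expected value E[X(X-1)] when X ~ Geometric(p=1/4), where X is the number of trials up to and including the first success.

E[X(X-1)] = E[X² - X] = E[X²] - E[X]
E[X] = 4
E[X²] = Var(X) + (E[X])² = 12 + (4)² = 28
E[X(X-1)] = 28 - 4 = 24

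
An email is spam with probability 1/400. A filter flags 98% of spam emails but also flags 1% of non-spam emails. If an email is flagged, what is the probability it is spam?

Let D = the rare event, + = positive/flagged.
P(D) = 1/400
P(+|D) = 98/100 = 49/50
P(+|D') = 1/100
P(+) = P(+|D)P(D) + P(+|D')P(D')
     = \frac{49}{50} × \frac{1}{400} + \frac{1}{100} × \frac{399}{400}
     = \frac{497}{40000}
P(D|+) = P(+|D)P(D)/P(+) = \frac{14}{71}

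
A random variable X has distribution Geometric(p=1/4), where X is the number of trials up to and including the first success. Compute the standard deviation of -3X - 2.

For X ~ Geometric(p=1/4), where X is the number of trials up to and including the first success:
Var(X) = 12
SD(X) = √(Var(X)) = √(12) = 2 \sqrt{3}
SD(-3X - 2) = |-3| × SD(X) = 3 × 2 \sqrt{3} = 6 \sqrt{3}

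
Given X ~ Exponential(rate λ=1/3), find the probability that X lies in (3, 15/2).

P(3 < X < 15/2) = ∫_{3}^{15/2} f(x) dx
where f(x) = \frac{e^{- \frac{x}{3}}}{3}
= - \frac{1}{e^{\frac{5}{2}}} + e^{-1}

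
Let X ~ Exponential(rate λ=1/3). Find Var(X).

For X ~ Exponential(rate λ=1/3):
Var(X) = 9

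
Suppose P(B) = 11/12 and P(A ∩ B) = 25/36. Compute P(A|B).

P(A|B) = P(A ∩ B) / P(B)
= (25/36) / (11/12)
= 25/33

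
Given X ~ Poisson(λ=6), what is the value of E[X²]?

Using the identity E[X²] = Var(X) + (E[X])²:
E[X] = 6
Var(X) = 6
E[X²] = 6 + (6)²
= 42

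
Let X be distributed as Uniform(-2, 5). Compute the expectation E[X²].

Using the identity E[X²] = Var(X) + (E[X])²:
E[X] = \frac{3}{2}
Var(X) = \frac{49}{12}
E[X²] = \frac{49}{12} + (\frac{3}{2})²
= \frac{19}{3}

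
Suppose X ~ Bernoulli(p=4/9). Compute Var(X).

For X ~ Bernoulli(p=4/9):
Var(X) = \frac{20}{81}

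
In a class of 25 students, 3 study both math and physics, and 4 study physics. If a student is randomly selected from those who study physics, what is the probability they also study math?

P(A ∩ B) = 3/25
P(B) = 4/25
P(A|B) = P(A ∩ B) / P(B) = (3/25) / (4/25) = 3/4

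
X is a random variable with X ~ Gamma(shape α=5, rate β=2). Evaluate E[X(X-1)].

E[X(X-1)] = E[X² - X] = E[X²] - E[X]
E[X] = \frac{5}{2}
E[X²] = Var(X) + (E[X])² = \frac{5}{4} + (\frac{5}{2})² = \frac{15}{2}
E[X(X-1)] = \frac{15}{2} - \frac{5}{2} = 5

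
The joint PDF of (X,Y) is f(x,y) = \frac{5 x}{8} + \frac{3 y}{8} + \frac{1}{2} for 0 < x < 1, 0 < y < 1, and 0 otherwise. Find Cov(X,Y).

E[XY] = ∫∫ xy × f(x,y) dx dy = \frac{7}{24}
E[X] = \frac{53}{96}
E[Y] = \frac{17}{32}
Cov(X,Y) = E[XY] - E[X]E[Y] = - \frac{5}{3072}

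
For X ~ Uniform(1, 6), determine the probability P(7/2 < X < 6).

P(7/2 < X < 6) = ∫_{7/2}^{6} f(x) dx
where f(x) = \frac{1}{5}
= \frac{1}{2}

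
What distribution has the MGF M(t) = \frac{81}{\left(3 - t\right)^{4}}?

The MGF M(t) = \frac{81}{\left(3 - t\right)^{4}} is the standard form for the Gamma distribution.
Comparing with the known MGF formula identifies: Gamma(shape α=4, rate β=3)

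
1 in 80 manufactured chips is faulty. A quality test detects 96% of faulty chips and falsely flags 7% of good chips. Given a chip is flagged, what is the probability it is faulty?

Let D = the rare event, + = positive/flagged.
P(D) = 1/80
P(+|D) = 96/100 = 24/25
P(+|D') = 7/100
P(+) = P(+|D)P(D) + P(+|D')P(D')
     = \frac{24}{25} × \frac{1}{80} + \frac{7}{100} × \frac{79}{80}
     = \frac{649}{8000}
P(D|+) = P(+|D)P(D)/P(+) = \frac{96}{649}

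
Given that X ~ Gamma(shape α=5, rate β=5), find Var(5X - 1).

For X ~ Gamma(shape α=5, rate β=5):
Var(X) = \frac{1}{5}
Var(5X - 1) = (5)² × Var(X) = 25 × \frac{1}{5} = 5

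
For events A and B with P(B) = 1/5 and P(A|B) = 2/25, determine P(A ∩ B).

By definition, P(A|B) = P(A ∩ B) / P(B)
So P(A ∩ B) = P(A|B) × P(B)
= 2/25 × 1/5
= 2/125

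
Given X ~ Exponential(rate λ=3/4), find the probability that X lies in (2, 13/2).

P(2 < X < 13/2) = ∫_{2}^{13/2} f(x) dx
where f(x) = \frac{3 e^{- \frac{3 x}{4}}}{4}
= - \frac{1}{e^{\frac{39}{8}}} + e^{- \frac{3}{2}}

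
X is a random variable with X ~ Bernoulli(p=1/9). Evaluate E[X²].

Using the identity E[X²] = Var(X) + (E[X])²:
E[X] = \frac{1}{9}
Var(X) = \frac{8}{81}
E[X²] = \frac{8}{81} + (\frac{1}{9})²
= \frac{1}{9}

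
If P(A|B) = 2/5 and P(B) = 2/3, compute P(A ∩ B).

By definition, P(A|B) = P(A ∩ B) / P(B)
So P(A ∩ B) = P(A|B) × P(B)
= 2/5 × 2/3
= 4/15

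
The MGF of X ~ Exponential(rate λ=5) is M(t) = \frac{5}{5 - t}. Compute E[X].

To find E[X], compute M^(1)(0):
M^(1)(t) = \frac{5}{\left(5 - t\right)^{2}}
M^(1)(0) = \frac{1}{5}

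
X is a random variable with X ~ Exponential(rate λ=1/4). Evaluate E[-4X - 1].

For X ~ Exponential(rate λ=1/4):
E[X] = 4
E[-4X - 1] = -4 × E[X] - 1 = -17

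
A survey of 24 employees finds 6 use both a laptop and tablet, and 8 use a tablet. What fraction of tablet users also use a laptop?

P(A ∩ B) = 6/24 = 1/4
P(B) = 8/24 = 1/3
P(A|B) = P(A ∩ B) / P(B) = (1/4) / (1/3) = 3/4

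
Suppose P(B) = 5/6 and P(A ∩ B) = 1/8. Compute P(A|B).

P(A|B) = P(A ∩ B) / P(B)
= (1/8) / (5/6)
= 3/20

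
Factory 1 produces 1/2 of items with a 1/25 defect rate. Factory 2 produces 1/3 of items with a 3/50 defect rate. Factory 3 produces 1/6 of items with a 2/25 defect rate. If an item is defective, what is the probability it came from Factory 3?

Using Bayes' theorem:
P(F1) = 1/2, P(D|F1) = 1/25
P(F2) = 1/3, P(D|F2) = 3/50
P(F3) = 1/6, P(D|F3) = 2/25
P(D) = P(D|F1)P(F1) + P(D|F2)P(F2) + P(D|F3)P(F3)
     = \frac{4}{75}
P(F3|D) = P(D|F3)P(F3) / P(D)
= \frac{1}{4}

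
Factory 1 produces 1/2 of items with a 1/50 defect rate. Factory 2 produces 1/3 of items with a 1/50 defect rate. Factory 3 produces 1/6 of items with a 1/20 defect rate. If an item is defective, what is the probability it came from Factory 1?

Using Bayes' theorem:
P(F1) = 1/2, P(D|F1) = 1/50
P(F2) = 1/3, P(D|F2) = 1/50
P(F3) = 1/6, P(D|F3) = 1/20
P(D) = P(D|F1)P(F1) + P(D|F2)P(F2) + P(D|F3)P(F3)
     = \frac{1}{40}
P(F1|D) = P(D|F1)P(F1) / P(D)
= \frac{2}{5}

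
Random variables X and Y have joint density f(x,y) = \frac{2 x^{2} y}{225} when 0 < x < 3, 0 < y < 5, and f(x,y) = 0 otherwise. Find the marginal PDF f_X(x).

f_X(x) = ∫_0^5 f(x,y) dy
= ∫_0^5 \frac{2 x^{2} y}{225} dy
= \frac{x^{2}}{9} for 0 < x < 3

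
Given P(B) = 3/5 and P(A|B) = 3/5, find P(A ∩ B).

By definition, P(A|B) = P(A ∩ B) / P(B)
So P(A ∩ B) = P(A|B) × P(B)
= 3/5 × 3/5
= 9/25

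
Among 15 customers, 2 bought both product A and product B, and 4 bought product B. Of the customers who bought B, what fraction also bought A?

P(A ∩ B) = 2/15
P(B) = 4/15
P(A|B) = P(A ∩ B) / P(B) = (2/15) / (4/15) = 1/2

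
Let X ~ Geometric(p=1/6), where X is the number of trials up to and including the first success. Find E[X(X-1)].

E[X(X-1)] = E[X² - X] = E[X²] - E[X]
E[X] = 6
E[X²] = Var(X) + (E[X])² = 30 + (6)² = 66
E[X(X-1)] = 66 - 6 = 60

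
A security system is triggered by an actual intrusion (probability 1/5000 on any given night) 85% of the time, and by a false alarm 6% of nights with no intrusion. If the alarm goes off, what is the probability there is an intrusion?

Let D = the rare event, + = positive/flagged.
P(D) = 1/5000
P(+|D) = 85/100 = 17/20
P(+|D') = 6/100 = 3/50
P(+) = P(+|D)P(D) + P(+|D')P(D')
     = \frac{17}{20} × \frac{1}{5000} + \frac{3}{50} × \frac{4999}{5000}
     = \frac{30079}{500000}
P(D|+) = P(+|D)P(D)/P(+) = \frac{85}{30079}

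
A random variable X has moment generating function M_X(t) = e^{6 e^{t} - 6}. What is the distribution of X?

The MGF M(t) = e^{6 e^{t} - 6} is the standard form for the Poisson distribution.
Comparing with the known MGF formula identifies: Poisson(λ=6)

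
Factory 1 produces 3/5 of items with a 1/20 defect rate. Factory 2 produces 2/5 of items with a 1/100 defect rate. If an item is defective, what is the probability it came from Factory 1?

Using Bayes' theorem:
P(F1) = 3/5, P(D|F1) = 1/20
P(F2) = 2/5, P(D|F2) = 1/100
P(D) = P(D|F1)P(F1) + P(D|F2)P(F2)
     = \frac{17}{500}
P(F1|D) = P(D|F1)P(F1) / P(D)
= \frac{15}{17}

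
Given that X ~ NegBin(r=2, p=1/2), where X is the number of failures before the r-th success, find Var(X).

For X ~ NegBin(r=2, p=1/2), where X is the number of failures before the r-th success:
Var(X) = 4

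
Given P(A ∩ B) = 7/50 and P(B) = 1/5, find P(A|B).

P(A|B) = P(A ∩ B) / P(B)
= (7/50) / (1/5)
= 7/10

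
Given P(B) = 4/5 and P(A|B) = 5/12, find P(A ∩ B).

By definition, P(A|B) = P(A ∩ B) / P(B)
So P(A ∩ B) = P(A|B) × P(B)
= 5/12 × 4/5
= 1/3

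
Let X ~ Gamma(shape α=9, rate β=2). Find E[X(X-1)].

E[X(X-1)] = E[X² - X] = E[X²] - E[X]
E[X] = \frac{9}{2}
E[X²] = Var(X) + (E[X])² = \frac{9}{4} + (\frac{9}{2})² = \frac{45}{2}
E[X(X-1)] = \frac{45}{2} - \frac{9}{2} = 18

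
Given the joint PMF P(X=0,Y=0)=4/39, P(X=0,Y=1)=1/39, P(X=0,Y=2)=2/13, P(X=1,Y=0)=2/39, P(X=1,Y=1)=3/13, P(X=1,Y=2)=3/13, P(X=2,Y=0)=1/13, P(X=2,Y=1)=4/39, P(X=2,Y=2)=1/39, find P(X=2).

P(X=2) = P(X=2,Y=0) + P(X=2,Y=1) + P(X=2,Y=2)
= 1/13 + 4/39 + 1/39
= 8/39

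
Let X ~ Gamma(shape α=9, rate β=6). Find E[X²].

Using the identity E[X²] = Var(X) + (E[X])²:
E[X] = \frac{3}{2}
Var(X) = \frac{1}{4}
E[X²] = \frac{1}{4} + (\frac{3}{2})²
= \frac{5}{2}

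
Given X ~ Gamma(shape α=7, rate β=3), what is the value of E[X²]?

Using the identity E[X²] = Var(X) + (E[X])²:
E[X] = \frac{7}{3}
Var(X) = \frac{7}{9}
E[X²] = \frac{7}{9} + (\frac{7}{3})²
= \frac{56}{9}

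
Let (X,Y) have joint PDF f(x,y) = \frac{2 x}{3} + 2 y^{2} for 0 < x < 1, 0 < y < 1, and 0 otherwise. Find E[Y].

E[Y] = ∫_0^1 ∫_0^1 y × f(x,y) dx dy
= \frac{2}{3}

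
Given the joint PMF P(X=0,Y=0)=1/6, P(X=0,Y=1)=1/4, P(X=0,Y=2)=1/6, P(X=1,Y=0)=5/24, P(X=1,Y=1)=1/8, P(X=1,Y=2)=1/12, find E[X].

First find marginal of X:
P(X=0) = 7/12
P(X=1) = 5/12
E[X] = 0 × 7/12 + 1 × 5/12 = 5/12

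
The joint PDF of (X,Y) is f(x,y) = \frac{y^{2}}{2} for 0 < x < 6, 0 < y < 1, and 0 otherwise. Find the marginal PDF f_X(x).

f_X(x) = ∫_0^1 f(x,y) dy
= ∫_0^1 \frac{y^{2}}{2} dy
= \frac{1}{6} for 0 < x < 6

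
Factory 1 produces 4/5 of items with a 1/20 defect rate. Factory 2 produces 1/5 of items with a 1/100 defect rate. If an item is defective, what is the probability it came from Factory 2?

Using Bayes' theorem:
P(F1) = 4/5, P(D|F1) = 1/20
P(F2) = 1/5, P(D|F2) = 1/100
P(D) = P(D|F1)P(F1) + P(D|F2)P(F2)
     = \frac{21}{500}
P(F2|D) = P(D|F2)P(F2) / P(D)
= \frac{1}{21}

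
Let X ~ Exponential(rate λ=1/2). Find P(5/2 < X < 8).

P(5/2 < X < 8) = ∫_{5/2}^{8} f(x) dx
where f(x) = \frac{e^{- \frac{x}{2}}}{2}
= - \frac{1}{e^{4}} + e^{- \frac{5}{4}}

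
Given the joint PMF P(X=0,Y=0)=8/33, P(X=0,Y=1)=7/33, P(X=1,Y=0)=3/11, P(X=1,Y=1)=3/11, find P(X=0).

P(X=0) = P(X=0,Y=0) + P(X=0,Y=1)
= 8/33 + 7/33
= 5/11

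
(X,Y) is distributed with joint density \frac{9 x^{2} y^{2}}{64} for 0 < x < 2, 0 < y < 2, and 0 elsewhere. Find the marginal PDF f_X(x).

f_X(x) = ∫_0^2 f(x,y) dy
= ∫_0^2 \frac{9 x^{2} y^{2}}{64} dy
= \frac{3 x^{2}}{8} for 0 < x < 2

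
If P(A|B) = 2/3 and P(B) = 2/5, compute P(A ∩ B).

By definition, P(A|B) = P(A ∩ B) / P(B)
So P(A ∩ B) = P(A|B) × P(B)
= 2/3 × 2/5
= 4/15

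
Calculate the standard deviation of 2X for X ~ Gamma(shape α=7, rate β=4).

For X ~ Gamma(shape α=7, rate β=4):
Var(X) = \frac{7}{16}
SD(X) = √(Var(X)) = √(\frac{7}{16}) = \frac{\sqrt{7}}{4}
SD(2X) = |2| × SD(X) = 2 × \frac{\sqrt{7}}{4} = \frac{\sqrt{7}}{2}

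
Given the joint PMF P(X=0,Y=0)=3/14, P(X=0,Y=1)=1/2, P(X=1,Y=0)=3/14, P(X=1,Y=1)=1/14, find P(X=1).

P(X=1) = P(X=1,Y=0) + P(X=1,Y=1)
= 3/14 + 1/14
= 2/7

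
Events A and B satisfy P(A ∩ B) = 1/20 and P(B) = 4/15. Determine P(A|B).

P(A|B) = P(A ∩ B) / P(B)
= (1/20) / (4/15)
= 3/16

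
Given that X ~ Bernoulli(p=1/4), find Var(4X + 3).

For X ~ Bernoulli(p=1/4):
Var(X) = \frac{3}{16}
Var(4X + 3) = (4)² × Var(X) = 16 × \frac{3}{16} = 3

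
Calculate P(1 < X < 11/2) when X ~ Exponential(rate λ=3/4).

P(1 < X < 11/2) = ∫_{1}^{11/2} f(x) dx
where f(x) = \frac{3 e^{- \frac{3 x}{4}}}{4}
= - \frac{1}{e^{\frac{33}{8}}} + e^{- \frac{3}{4}}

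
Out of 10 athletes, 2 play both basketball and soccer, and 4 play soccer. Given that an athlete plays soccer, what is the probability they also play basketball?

P(A ∩ B) = 2/10 = 1/5
P(B) = 4/10 = 2/5
P(A|B) = P(A ∩ B) / P(B) = (1/5) / (2/5) = 1/2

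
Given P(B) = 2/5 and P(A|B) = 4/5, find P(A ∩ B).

By definition, P(A|B) = P(A ∩ B) / P(B)
So P(A ∩ B) = P(A|B) × P(B)
= 4/5 × 2/5
= 8/25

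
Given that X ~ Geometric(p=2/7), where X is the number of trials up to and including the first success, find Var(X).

For X ~ Geometric(p=2/7), where X is the number of trials up to and including the first success:
Var(X) = \frac{35}{4}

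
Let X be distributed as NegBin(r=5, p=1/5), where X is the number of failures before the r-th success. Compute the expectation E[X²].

Using the identity E[X²] = Var(X) + (E[X])²:
E[X] = 20
Var(X) = 100
E[X²] = 100 + (20)²
= 500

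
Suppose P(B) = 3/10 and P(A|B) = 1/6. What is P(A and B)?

By definition, P(A|B) = P(A ∩ B) / P(B)
So P(A ∩ B) = P(A|B) × P(B)
= 1/6 × 3/10
= 1/20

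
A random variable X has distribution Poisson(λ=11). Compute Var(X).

For X ~ Poisson(λ=11):
Var(X) = 11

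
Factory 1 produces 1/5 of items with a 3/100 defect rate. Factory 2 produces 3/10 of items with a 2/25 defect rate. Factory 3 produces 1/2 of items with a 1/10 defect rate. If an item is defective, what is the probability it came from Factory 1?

Using Bayes' theorem:
P(F1) = 1/5, P(D|F1) = 3/100
P(F2) = 3/10, P(D|F2) = 2/25
P(F3) = 1/2, P(D|F3) = 1/10
P(D) = P(D|F1)P(F1) + P(D|F2)P(F2) + P(D|F3)P(F3)
     = \frac{2}{25}
P(F1|D) = P(D|F1)P(F1) / P(D)
= \frac{3}{40}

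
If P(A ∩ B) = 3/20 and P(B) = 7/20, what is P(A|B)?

P(A|B) = P(A ∩ B) / P(B)
= (3/20) / (7/20)
= 3/7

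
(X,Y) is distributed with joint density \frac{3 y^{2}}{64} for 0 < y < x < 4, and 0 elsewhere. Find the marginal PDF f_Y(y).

f_Y(y) = ∫_y^4 \frac{3 y^{2}}{64} dx = \frac{3 y^{2} \left(4 - y\right)}{64}
for 0 < y < 4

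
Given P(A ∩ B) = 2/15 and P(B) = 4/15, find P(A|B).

P(A|B) = P(A ∩ B) / P(B)
= (2/15) / (4/15)
= 1/2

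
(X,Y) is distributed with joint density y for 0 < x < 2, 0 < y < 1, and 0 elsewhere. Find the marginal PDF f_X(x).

f_X(x) = ∫_0^1 f(x,y) dy
= ∫_0^1 y dy
= \frac{1}{2} for 0 < x < 2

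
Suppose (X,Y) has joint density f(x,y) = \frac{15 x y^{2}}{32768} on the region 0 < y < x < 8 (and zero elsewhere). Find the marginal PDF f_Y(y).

f_Y(y) = ∫_y^8 \frac{15 x y^{2}}{32768} dx = \frac{15 y^{2} \left(64 - y^{2}\right)}{65536}
for 0 < y < 8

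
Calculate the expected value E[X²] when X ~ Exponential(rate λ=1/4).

Using the identity E[X²] = Var(X) + (E[X])²:
E[X] = 4
Var(X) = 16
E[X²] = 16 + (4)²
= 32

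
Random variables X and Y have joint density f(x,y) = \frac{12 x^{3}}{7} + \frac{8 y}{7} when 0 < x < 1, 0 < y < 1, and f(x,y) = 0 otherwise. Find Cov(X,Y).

E[XY] = ∫∫ xy × f(x,y) dx dy = \frac{38}{105}
E[X] = \frac{22}{35}
E[Y] = \frac{25}{42}
Cov(X,Y) = E[XY] - E[X]E[Y] = - \frac{3}{245}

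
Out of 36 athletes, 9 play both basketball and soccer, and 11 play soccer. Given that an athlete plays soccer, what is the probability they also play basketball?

P(A ∩ B) = 9/36 = 1/4
P(B) = 11/36
P(A|B) = P(A ∩ B) / P(B) = (1/4) / (11/36) = 9/11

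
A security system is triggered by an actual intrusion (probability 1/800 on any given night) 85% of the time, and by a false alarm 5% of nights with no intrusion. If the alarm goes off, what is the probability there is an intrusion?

Let D = the rare event, + = positive/flagged.
P(D) = 1/800
P(+|D) = 85/100 = 17/20
P(+|D') = 5/100 = 1/20
P(+) = P(+|D)P(D) + P(+|D')P(D')
     = \frac{17}{20} × \frac{1}{800} + \frac{1}{20} × \frac{799}{800}
     = \frac{51}{1000}
P(D|+) = P(+|D)P(D)/P(+) = \frac{1}{48}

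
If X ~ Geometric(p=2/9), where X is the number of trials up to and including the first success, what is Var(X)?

For X ~ Geometric(p=2/9), where X is the number of trials up to and including the first success:
Var(X) = \frac{63}{4}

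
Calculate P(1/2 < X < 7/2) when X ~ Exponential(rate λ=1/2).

P(1/2 < X < 7/2) = ∫_{1/2}^{7/2} f(x) dx
where f(x) = \frac{e^{- \frac{x}{2}}}{2}
= - \frac{1 - e^{\frac{3}{2}}}{e^{\frac{7}{4}}}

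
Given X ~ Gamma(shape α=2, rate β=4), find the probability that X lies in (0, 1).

P(0 < X < 1) = ∫_{0}^{1} f(x) dx
where f(x) = 16 x e^{- 4 x}
= 1 - \frac{5}{e^{4}}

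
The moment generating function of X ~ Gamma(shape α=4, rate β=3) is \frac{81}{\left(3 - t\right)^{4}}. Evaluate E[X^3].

To find E[X^3], compute M^(3)(0):
M^(1)(t) = \frac{324}{\left(3 - t\right)^{5}}
M^(2)(t) = \frac{1620}{\left(3 - t\right)^{6}}
M^(3)(t) = \frac{9720}{\left(3 - t\right)^{7}}
M^(3)(0) = \frac{40}{9}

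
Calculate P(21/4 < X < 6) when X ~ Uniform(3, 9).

P(21/4 < X < 6) = ∫_{21/4}^{6} f(x) dx
where f(x) = \frac{1}{6}
= \frac{1}{8}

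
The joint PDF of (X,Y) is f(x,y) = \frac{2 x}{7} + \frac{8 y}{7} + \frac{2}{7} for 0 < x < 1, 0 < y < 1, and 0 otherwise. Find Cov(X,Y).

E[XY] = ∫∫ xy × f(x,y) dx dy = \frac{13}{42}
E[X] = \frac{11}{21}
E[Y] = \frac{25}{42}
Cov(X,Y) = E[XY] - E[X]E[Y] = - \frac{1}{441}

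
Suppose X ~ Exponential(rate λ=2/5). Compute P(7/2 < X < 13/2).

P(7/2 < X < 13/2) = ∫_{7/2}^{13/2} f(x) dx
where f(x) = \frac{2 e^{- \frac{2 x}{5}}}{5}
= - \frac{1 - e^{\frac{6}{5}}}{e^{\frac{13}{5}}}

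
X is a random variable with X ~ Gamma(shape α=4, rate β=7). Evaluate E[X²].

Using the identity E[X²] = Var(X) + (E[X])²:
E[X] = \frac{4}{7}
Var(X) = \frac{4}{49}
E[X²] = \frac{4}{49} + (\frac{4}{7})²
= \frac{20}{49}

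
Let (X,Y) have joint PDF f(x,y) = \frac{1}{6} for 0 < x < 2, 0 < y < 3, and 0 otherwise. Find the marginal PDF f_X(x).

f_X(x) = ∫_0^3 f(x,y) dy
= ∫_0^3 \frac{1}{6} dy
= \frac{1}{2} for 0 < x < 2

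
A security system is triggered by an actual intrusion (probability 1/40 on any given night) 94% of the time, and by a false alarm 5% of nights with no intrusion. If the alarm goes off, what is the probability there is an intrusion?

Let D = the rare event, + = positive/flagged.
P(D) = 1/40
P(+|D) = 94/100 = 47/50
P(+|D') = 5/100 = 1/20
P(+) = P(+|D)P(D) + P(+|D')P(D')
     = \frac{47}{50} × \frac{1}{40} + \frac{1}{20} × \frac{39}{40}
     = \frac{289}{4000}
P(D|+) = P(+|D)P(D)/P(+) = \frac{94}{289}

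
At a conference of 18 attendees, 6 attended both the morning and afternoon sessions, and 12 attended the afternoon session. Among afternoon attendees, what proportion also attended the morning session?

P(A ∩ B) = 6/18 = 1/3
P(B) = 12/18 = 2/3
P(A|B) = P(A ∩ B) / P(B) = (1/3) / (2/3) = 1/2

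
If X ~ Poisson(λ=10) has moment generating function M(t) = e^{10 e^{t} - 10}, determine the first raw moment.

To find E[X], compute M^(1)(0):
M^(1)(t) = 10 e^{t} e^{10 e^{t} - 10}
M^(1)(0) = 10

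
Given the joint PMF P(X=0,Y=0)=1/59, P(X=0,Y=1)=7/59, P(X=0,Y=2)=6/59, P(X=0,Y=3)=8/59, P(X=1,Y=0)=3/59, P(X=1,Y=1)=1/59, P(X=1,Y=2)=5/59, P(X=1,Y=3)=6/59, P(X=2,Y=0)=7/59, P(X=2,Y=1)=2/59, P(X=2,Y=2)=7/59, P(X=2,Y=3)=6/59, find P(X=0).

P(X=0) = P(X=0,Y=0) + P(X=0,Y=1) + P(X=0,Y=2) + P(X=0,Y=3)
= 1/59 + 7/59 + 6/59 + 8/59
= 22/59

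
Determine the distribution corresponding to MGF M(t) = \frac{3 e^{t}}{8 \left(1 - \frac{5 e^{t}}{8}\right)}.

The MGF M(t) = \frac{3 e^{t}}{8 \left(1 - \frac{5 e^{t}}{8}\right)} is the standard form for the Geometric distribution.
Comparing with the known MGF formula identifies: Geometric(p=3/8), X = trial number of first success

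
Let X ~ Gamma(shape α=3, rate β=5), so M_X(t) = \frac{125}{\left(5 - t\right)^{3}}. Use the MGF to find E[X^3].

To find E[X^3], compute M^(3)(0):
M^(1)(t) = \frac{375}{\left(5 - t\right)^{4}}
M^(2)(t) = \frac{1500}{\left(5 - t\right)^{5}}
M^(3)(t) = \frac{7500}{\left(5 - t\right)^{6}}
M^(3)(0) = \frac{12}{25}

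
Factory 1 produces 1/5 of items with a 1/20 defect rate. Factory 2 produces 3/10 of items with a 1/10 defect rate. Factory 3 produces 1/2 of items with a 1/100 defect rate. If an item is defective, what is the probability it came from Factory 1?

Using Bayes' theorem:
P(F1) = 1/5, P(D|F1) = 1/20
P(F2) = 3/10, P(D|F2) = 1/10
P(F3) = 1/2, P(D|F3) = 1/100
P(D) = P(D|F1)P(F1) + P(D|F2)P(F2) + P(D|F3)P(F3)
     = \frac{9}{200}
P(F1|D) = P(D|F1)P(F1) / P(D)
= \frac{2}{9}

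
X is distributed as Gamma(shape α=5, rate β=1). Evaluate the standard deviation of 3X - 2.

For X ~ Gamma(shape α=5, rate β=1):
Var(X) = 5
SD(X) = √(Var(X)) = √(5) = \sqrt{5}
SD(3X - 2) = |3| × SD(X) = 3 × \sqrt{5} = 3 \sqrt{5}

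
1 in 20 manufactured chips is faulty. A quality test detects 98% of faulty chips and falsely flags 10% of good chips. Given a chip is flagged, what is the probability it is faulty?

Let D = the rare event, + = positive/flagged.
P(D) = 1/20
P(+|D) = 98/100 = 49/50
P(+|D') = 10/100 = 1/10
P(+) = P(+|D)P(D) + P(+|D')P(D')
     = \frac{49}{50} × \frac{1}{20} + \frac{1}{10} × \frac{19}{20}
     = \frac{18}{125}
P(D|+) = P(+|D)P(D)/P(+) = \frac{49}{144}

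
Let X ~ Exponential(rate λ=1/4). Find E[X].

For X ~ Exponential(rate λ=1/4), the expected value is:
E[X] = 4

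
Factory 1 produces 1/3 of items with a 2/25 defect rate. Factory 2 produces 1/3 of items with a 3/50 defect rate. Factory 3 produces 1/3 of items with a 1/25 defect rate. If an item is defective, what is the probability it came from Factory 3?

Using Bayes' theorem:
P(F1) = 1/3, P(D|F1) = 2/25
P(F2) = 1/3, P(D|F2) = 3/50
P(F3) = 1/3, P(D|F3) = 1/25
P(D) = P(D|F1)P(F1) + P(D|F2)P(F2) + P(D|F3)P(F3)
     = \frac{3}{50}
P(F3|D) = P(D|F3)P(F3) / P(D)
= \frac{2}{9}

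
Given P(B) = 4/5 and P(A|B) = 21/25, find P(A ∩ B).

By definition, P(A|B) = P(A ∩ B) / P(B)
So P(A ∩ B) = P(A|B) × P(B)
= 21/25 × 4/5
= 84/125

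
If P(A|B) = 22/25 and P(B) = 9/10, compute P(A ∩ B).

By definition, P(A|B) = P(A ∩ B) / P(B)
So P(A ∩ B) = P(A|B) × P(B)
= 22/25 × 9/10
= 99/125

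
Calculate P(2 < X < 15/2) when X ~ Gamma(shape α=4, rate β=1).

P(2 < X < 15/2) = ∫_{2}^{15/2} f(x) dx
where f(x) = \frac{x^{3} e^{- x}}{6}
= - \frac{1711}{16 e^{\frac{15}{2}}} + \frac{19}{3 e^{2}}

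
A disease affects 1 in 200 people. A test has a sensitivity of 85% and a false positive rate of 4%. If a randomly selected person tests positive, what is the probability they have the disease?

Let D = the rare event, + = positive/flagged.
P(D) = 1/200
P(+|D) = 85/100 = 17/20
P(+|D') = 4/100 = 1/25
P(+) = P(+|D)P(D) + P(+|D')P(D')
     = \frac{17}{20} × \frac{1}{200} + \frac{1}{25} × \frac{199}{200}
     = \frac{881}{20000}
P(D|+) = P(+|D)P(D)/P(+) = \frac{85}{881}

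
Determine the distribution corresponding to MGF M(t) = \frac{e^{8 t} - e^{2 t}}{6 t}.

The MGF M(t) = \frac{e^{8 t} - e^{2 t}}{6 t} is the standard form for the Uniform distribution.
Comparing with the known MGF formula identifies: Uniform(2, 8)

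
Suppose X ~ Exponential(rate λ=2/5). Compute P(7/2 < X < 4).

P(7/2 < X < 4) = ∫_{7/2}^{4} f(x) dx
where f(x) = \frac{2 e^{- \frac{2 x}{5}}}{5}
= - \frac{1 - e^{\frac{1}{5}}}{e^{\frac{8}{5}}}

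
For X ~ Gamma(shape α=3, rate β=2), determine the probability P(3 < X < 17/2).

P(3 < X < 17/2) = ∫_{3}^{17/2} f(x) dx
where f(x) = 4 x^{2} e^{- 2 x}
= \frac{25 \left(-13 + 2 e^{11}\right)}{2 e^{17}}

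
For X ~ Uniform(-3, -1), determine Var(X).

For X ~ Uniform(-3, -1):
Var(X) = \frac{1}{3}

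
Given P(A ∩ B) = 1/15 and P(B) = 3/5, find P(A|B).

P(A|B) = P(A ∩ B) / P(B)
= (1/15) / (3/5)
= 1/9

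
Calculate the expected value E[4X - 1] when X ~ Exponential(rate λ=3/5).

For X ~ Exponential(rate λ=3/5):
E[X] = \frac{5}{3}
E[4X - 1] = 4 × E[X] - 1 = \frac{17}{3}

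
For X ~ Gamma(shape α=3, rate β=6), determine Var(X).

For X ~ Gamma(shape α=3, rate β=6):
Var(X) = \frac{1}{12}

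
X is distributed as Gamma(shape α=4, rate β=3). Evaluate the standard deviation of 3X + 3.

For X ~ Gamma(shape α=4, rate β=3):
Var(X) = \frac{4}{9}
SD(X) = √(Var(X)) = √(\frac{4}{9}) = \frac{2}{3}
SD(3X + 3) = |3| × SD(X) = 3 × \frac{2}{3} = 2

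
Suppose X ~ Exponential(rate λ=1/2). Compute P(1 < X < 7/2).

P(1 < X < 7/2) = ∫_{1}^{7/2} f(x) dx
where f(x) = \frac{e^{- \frac{x}{2}}}{2}
= - \frac{1}{e^{\frac{7}{4}}} + e^{- \frac{1}{2}}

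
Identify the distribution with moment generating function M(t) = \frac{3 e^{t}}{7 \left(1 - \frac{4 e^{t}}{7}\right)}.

The MGF M(t) = \frac{3 e^{t}}{7 \left(1 - \frac{4 e^{t}}{7}\right)} is the standard form for the Geometric distribution.
Comparing with the known MGF formula identifies: Geometric(p=3/7), X = trial number of first success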